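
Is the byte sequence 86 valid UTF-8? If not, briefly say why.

Byte 0x86 = 10000110 has the form 10xxxxxx — a continuation byte — but there is no preceding leading byte.

invalid (continuation byte with no leading byte)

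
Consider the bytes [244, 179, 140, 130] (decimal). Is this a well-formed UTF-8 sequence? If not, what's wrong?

invalid (encodes a value above U+10FFFF)

Leading byte 0xF4 = 11110100 → 4-byte form.
Payload = 0x133302, which exceeds U+10FFFF, the maximum Unicode code point. (Leading bytes F5–FF, or F4 followed by ≥ 0x90, are invalid.)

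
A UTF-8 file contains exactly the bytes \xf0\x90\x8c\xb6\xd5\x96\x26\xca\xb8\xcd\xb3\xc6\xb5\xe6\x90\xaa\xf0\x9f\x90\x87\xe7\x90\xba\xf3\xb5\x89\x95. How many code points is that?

10

Byte at offset 0: 0xF0 = 11110000 → 4-byte char (#1). Advance 4.
Byte at offset 4: 0xD5 = 11010101 → 2-byte char (#2). Advance 2.
Byte at offset 6: 0x26 = 00100110 → 1-byte char (#3). Advance 1.
Byte at offset 7: 0xCA = 11001010 → 2-byte char (#4). Advance 2.
Byte at offset 9: 0xCD = 11001101 → 2-byte char (#5). Advance 2.
Byte at offset 11: 0xC6 = 11000110 → 2-byte char (#6). Advance 2.
Byte at offset 13: 0xE6 = 11100110 → 3-byte char (#7). Advance 3.
Byte at offset 16: 0xF0 = 11110000 → 4-byte char (#8). Advance 4.
Byte at offset 20: 0xE7 = 11100111 → 3-byte char (#9). Advance 3.
Byte at offset 23: 0xF3 = 11110011 → 4-byte char (#10). Advance 4.
Reached end at offset 27 after 10 code points.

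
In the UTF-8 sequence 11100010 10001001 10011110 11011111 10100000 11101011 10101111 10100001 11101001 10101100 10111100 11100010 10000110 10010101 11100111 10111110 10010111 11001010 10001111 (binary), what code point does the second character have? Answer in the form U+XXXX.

Offset 0: leading byte 0xE2 = 11100010 → 3-byte char #1 = E2 89 9E.
Offset 3: leading byte 0xDF = 11011111 → 2-byte char #2 = DF A0.
Leading byte 0xDF = 11011111 matches 110xxxxx → 2-byte sequence.
Byte 1: 0xDF = 11011111, payload 11111 (5 bits).
Byte 2: 0xA0 = 10100000 (10xxxxxx ✓), payload 100000.
Concatenate: 11111100000 = 0x7E0 (11 bits → U+07E0).

U+07E0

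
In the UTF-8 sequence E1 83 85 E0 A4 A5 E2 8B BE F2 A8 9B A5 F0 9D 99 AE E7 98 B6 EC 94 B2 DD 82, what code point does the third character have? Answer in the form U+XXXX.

Offset 0: leading byte 0xE1 = 11100001 → 3-byte char #1 = E1 83 85.
Offset 3: leading byte 0xE0 = 11100000 → 3-byte char #2 = E0 A4 A5.
Offset 6: leading byte 0xE2 = 11100010 → 3-byte char #3 = E2 8B BE.
Leading byte 0xE2 = 11100010 matches 1110xxxx → 3-byte sequence.
Byte 1: 0xE2 = 11100010, payload 0010 (4 bits).
Byte 2: 0x8B = 10001011 (10xxxxxx ✓), payload 001011.
Byte 3: 0xBE = 10111110 (10xxxxxx ✓), payload 111110.
Concatenate: 0010001011111110 = 0x22FE (16 bits → U+22FE).

U+22FE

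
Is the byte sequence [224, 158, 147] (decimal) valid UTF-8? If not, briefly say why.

Leading byte 0xE0 = 11100000 → 3-byte form.
Continuation bytes all match 10xxxxxx. Payload decodes to 0x793.
But 0x793 < 0x800, the minimum for a 3-byte sequence — this is an overlong encoding.

invalid (overlong encoding)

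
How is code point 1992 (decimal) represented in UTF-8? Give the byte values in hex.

DF 88

U+07C8 = 0x7C8 = 1992 decimal. In range U+0080–U+07FF → 2-byte form: 110xxxxx 10xxxxxx.
Binary (11 bits): 11111001000.
Split 5+6: 11111 | 001000.
Byte 1: 11011111 = 0xDF.
Byte 2: 10001000 = 0x88.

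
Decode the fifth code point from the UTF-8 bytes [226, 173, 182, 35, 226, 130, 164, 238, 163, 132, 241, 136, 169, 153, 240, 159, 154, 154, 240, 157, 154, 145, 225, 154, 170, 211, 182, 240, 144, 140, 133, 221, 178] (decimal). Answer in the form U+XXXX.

Offset 0: leading byte 0xE2 = 11100010 → 3-byte char #1 = E2 AD B6.
Offset 3: leading byte 0x23 = 00100011 → 1-byte char #2 = 23.
Offset 4: leading byte 0xE2 = 11100010 → 3-byte char #3 = E2 82 A4.
Offset 7: leading byte 0xEE = 11101110 → 3-byte char #4 = EE A3 84.
Offset 10: leading byte 0xF1 = 11110001 → 4-byte char #5 = F1 88 A9 99.
Leading byte 0xF1 = 11110001 matches 11110xxx → 4-byte sequence.
Byte 1: 0xF1 = 11110001, payload 001 (3 bits).
Byte 2: 0x88 = 10001000 (10xxxxxx ✓), payload 001000.
Byte 3: 0xA9 = 10101001 (10xxxxxx ✓), payload 101001.
Byte 4: 0x99 = 10011001 (10xxxxxx ✓), payload 011001.
Concatenate: 001001000101001011001 = 0x48A59 (21 bits → U+48A59).

U+48A59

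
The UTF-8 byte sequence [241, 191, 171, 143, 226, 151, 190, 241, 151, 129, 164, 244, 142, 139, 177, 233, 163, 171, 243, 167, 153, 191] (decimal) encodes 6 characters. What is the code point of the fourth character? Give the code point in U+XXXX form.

U+10E2F1

Offset 0: leading byte 0xF1 = 11110001 → 4-byte char #1 = F1 BF AB 8F.
Offset 4: leading byte 0xE2 = 11100010 → 3-byte char #2 = E2 97 BE.
Offset 7: leading byte 0xF1 = 11110001 → 4-byte char #3 = F1 97 81 A4.
Offset 11: leading byte 0xF4 = 11110100 → 4-byte char #4 = F4 8E 8B B1.
Leading byte 0xF4 = 11110100 matches 11110xxx → 4-byte sequence.
Byte 1: 0xF4 = 11110100, payload 100 (3 bits).
Byte 2: 0x8E = 10001110 (10xxxxxx ✓), payload 001110.
Byte 3: 0x8B = 10001011 (10xxxxxx ✓), payload 001011.
Byte 4: 0xB1 = 10110001 (10xxxxxx ✓), payload 110001.
Concatenate: 100001110001011110001 = 0x10E2F1 (21 bits → U+10E2F1).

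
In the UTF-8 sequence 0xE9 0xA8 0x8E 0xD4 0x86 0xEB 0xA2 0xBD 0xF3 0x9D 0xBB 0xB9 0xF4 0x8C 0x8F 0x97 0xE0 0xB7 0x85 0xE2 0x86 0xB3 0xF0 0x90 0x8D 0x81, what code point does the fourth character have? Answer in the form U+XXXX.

U+DDEF9

Offset 0: leading byte 0xE9 = 11101001 → 3-byte char #1 = E9 A8 8E.
Offset 3: leading byte 0xD4 = 11010100 → 2-byte char #2 = D4 86.
Offset 5: leading byte 0xEB = 11101011 → 3-byte char #3 = EB A2 BD.
Offset 8: leading byte 0xF3 = 11110011 → 4-byte char #4 = F3 9D BB B9.
Leading byte 0xF3 = 11110011 matches 11110xxx → 4-byte sequence.
Byte 1: 0xF3 = 11110011, payload 011 (3 bits).
Byte 2: 0x9D = 10011101 (10xxxxxx ✓), payload 011101.
Byte 3: 0xBB = 10111011 (10xxxxxx ✓), payload 111011.
Byte 4: 0xB9 = 10111001 (10xxxxxx ✓), payload 111001.
Concatenate: 011011101111011111001 = 0xDDEF9 (21 bits → U+DDEF9).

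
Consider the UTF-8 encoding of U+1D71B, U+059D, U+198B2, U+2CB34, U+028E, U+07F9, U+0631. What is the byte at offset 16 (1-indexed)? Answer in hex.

0x8E

1-indexed offset 16 is 0-indexed offset 15.
U+1D71B → 4-byte form F0 9D 9C 9B at offsets 0–3.
U+059D → 2-byte form D6 9D at offsets 4–5.
U+198B2 → 4-byte form F0 99 A2 B2 at offsets 6–9.
U+2CB34 → 4-byte form F0 AC AC B4 at offsets 10–13.
U+028E → 2-byte form CA 8E at offsets 14–15.
Offset 15 falls in char 5's range; it's byte 2 of CA 8E = 0x8E.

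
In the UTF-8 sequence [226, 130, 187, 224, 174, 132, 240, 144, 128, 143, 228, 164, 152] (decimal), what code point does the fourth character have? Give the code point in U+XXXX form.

U+4918

Offset 0: leading byte 0xE2 = 11100010 → 3-byte char #1 = E2 82 BB.
Offset 3: leading byte 0xE0 = 11100000 → 3-byte char #2 = E0 AE 84.
Offset 6: leading byte 0xF0 = 11110000 → 4-byte char #3 = F0 90 80 8F.
Offset 10: leading byte 0xE4 = 11100100 → 3-byte char #4 = E4 A4 98.
Leading byte 0xE4 = 11100100 matches 1110xxxx → 3-byte sequence.
Byte 1: 0xE4 = 11100100, payload 0100 (4 bits).
Byte 2: 0xA4 = 10100100 (10xxxxxx ✓), payload 100100.
Byte 3: 0x98 = 10011000 (10xxxxxx ✓), payload 011000.
Concatenate: 0100100100011000 = 0x4918 (16 bits → U+4918).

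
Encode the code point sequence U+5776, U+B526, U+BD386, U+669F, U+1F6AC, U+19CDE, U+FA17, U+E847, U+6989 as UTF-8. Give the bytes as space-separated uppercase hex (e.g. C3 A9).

E5 9D B6 EB 94 A6 F2 BD 8E 86 E6 9A 9F F0 9F 9A AC F0 99 B3 9E EF A8 97 EE A1 87 E6 A6 89

U+5776: 3-byte form → E5 9D B6.
U+B526: 3-byte form → EB 94 A6.
U+BD386: 4-byte form → F2 BD 8E 86.
U+669F: 3-byte form → E6 9A 9F.
U+1F6AC: 4-byte form → F0 9F 9A AC.
U+19CDE: 4-byte form → F0 99 B3 9E.
U+FA17: 3-byte form → EF A8 97.
U+E847: 3-byte form → EE A1 87.
U+6989: 3-byte form → E6 A6 89.
Concatenated (30 bytes): E5 9D B6 EB 94 A6 F2 BD 8E 86 E6 9A 9F F0 9F 9A AC F0 99 B3 9E EF A8 97 EE A1 87 E6 A6 89.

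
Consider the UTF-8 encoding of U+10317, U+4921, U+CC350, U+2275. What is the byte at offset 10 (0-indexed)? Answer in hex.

U+10317 → 4-byte form F0 90 8C 97 at offsets 0–3.
U+4921 → 3-byte form E4 A4 A1 at offsets 4–6.
U+CC350 → 4-byte form F3 8C 8D 90 at offsets 7–10.
Offset 10 falls in char 3's range; it's byte 4 of F3 8C 8D 90 = 0x90.

0x90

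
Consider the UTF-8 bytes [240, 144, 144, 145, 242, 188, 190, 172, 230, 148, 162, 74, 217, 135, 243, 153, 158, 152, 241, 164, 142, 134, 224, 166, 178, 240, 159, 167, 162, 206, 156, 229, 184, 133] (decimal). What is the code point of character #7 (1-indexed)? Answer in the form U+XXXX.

Offset 0: leading byte 0xF0 = 11110000 → 4-byte char #1 = F0 90 90 91.
Offset 4: leading byte 0xF2 = 11110010 → 4-byte char #2 = F2 BC BE AC.
Offset 8: leading byte 0xE6 = 11100110 → 3-byte char #3 = E6 94 A2.
Offset 11: leading byte 0x4A = 01001010 → 1-byte char #4 = 4A.
Offset 12: leading byte 0xD9 = 11011001 → 2-byte char #5 = D9 87.
Offset 14: leading byte 0xF3 = 11110011 → 4-byte char #6 = F3 99 9E 98.
Offset 18: leading byte 0xF1 = 11110001 → 4-byte char #7 = F1 A4 8E 86.
Leading byte 0xF1 = 11110001 matches 11110xxx → 4-byte sequence.
Byte 1: 0xF1 = 11110001, payload 001 (3 bits).
Byte 2: 0xA4 = 10100100 (10xxxxxx ✓), payload 100100.
Byte 3: 0x8E = 10001110 (10xxxxxx ✓), payload 001110.
Byte 4: 0x86 = 10000110 (10xxxxxx ✓), payload 000110.
Concatenate: 001100100001110000110 = 0x64386 (21 bits → U+64386).

U+64386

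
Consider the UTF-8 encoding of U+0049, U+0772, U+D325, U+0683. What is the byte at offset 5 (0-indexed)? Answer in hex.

0xA5

U+0049 → 1-byte form 49 at offsets 0–0.
U+0772 → 2-byte form DD B2 at offsets 1–2.
U+D325 → 3-byte form ED 8C A5 at offsets 3–5.
Offset 5 falls in char 3's range; it's byte 3 of ED 8C A5 = 0xA5.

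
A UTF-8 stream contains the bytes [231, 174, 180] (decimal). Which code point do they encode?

U+7BB4

Leading byte 0xE7 = 11100111 matches 1110xxxx → 3-byte sequence.
Byte 1: 0xE7 = 11100111, payload 0111 (4 bits).
Byte 2: 0xAE = 10101110 (10xxxxxx ✓), payload 101110.
Byte 3: 0xB4 = 10110100 (10xxxxxx ✓), payload 110100.
Concatenate: 0111101110110100 = 0x7BB4 (16 bits → U+7BB4).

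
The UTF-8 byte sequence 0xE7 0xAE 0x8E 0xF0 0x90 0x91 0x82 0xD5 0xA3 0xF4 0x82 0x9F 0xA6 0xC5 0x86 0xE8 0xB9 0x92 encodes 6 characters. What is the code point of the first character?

Offset 0: leading byte 0xE7 = 11100111 → 3-byte char #1 = E7 AE 8E.
Leading byte 0xE7 = 11100111 matches 1110xxxx → 3-byte sequence.
Byte 1: 0xE7 = 11100111, payload 0111 (4 bits).
Byte 2: 0xAE = 10101110 (10xxxxxx ✓), payload 101110.
Byte 3: 0x8E = 10001110 (10xxxxxx ✓), payload 001110.
Concatenate: 0111101110001110 = 0x7B8E (16 bits → U+7B8E).

U+7B8E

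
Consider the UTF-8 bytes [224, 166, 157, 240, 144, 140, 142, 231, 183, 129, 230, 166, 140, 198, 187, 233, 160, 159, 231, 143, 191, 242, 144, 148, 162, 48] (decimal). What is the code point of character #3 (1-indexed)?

U+7DC1

Offset 0: leading byte 0xE0 = 11100000 → 3-byte char #1 = E0 A6 9D.
Offset 3: leading byte 0xF0 = 11110000 → 4-byte char #2 = F0 90 8C 8E.
Offset 7: leading byte 0xE7 = 11100111 → 3-byte char #3 = E7 B7 81.
Leading byte 0xE7 = 11100111 matches 1110xxxx → 3-byte sequence.
Byte 1: 0xE7 = 11100111, payload 0111 (4 bits).
Byte 2: 0xB7 = 10110111 (10xxxxxx ✓), payload 110111.
Byte 3: 0x81 = 10000001 (10xxxxxx ✓), payload 000001.
Concatenate: 0111110111000001 = 0x7DC1 (16 bits → U+7DC1).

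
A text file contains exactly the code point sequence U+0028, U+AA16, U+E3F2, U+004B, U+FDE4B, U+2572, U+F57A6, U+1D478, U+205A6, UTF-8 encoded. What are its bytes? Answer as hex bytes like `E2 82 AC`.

28 EA A8 96 EE 8F B2 4B F3 BD B9 8B E2 95 B2 F3 B5 9E A6 F0 9D 91 B8 F0 A0 96 A6

U+0028: 1-byte form → 28.
U+AA16: 3-byte form → EA A8 96.
U+E3F2: 3-byte form → EE 8F B2.
U+004B: 1-byte form → 4B.
U+FDE4B: 4-byte form → F3 BD B9 8B.
U+2572: 3-byte form → E2 95 B2.
U+F57A6: 4-byte form → F3 B5 9E A6.
U+1D478: 4-byte form → F0 9D 91 B8.
U+205A6: 4-byte form → F0 A0 96 A6.
Concatenated (27 bytes): 28 EA A8 96 EE 8F B2 4B F3 BD B9 8B E2 95 B2 F3 B5 9E A6 F0 9D 91 B8 F0 A0 96 A6.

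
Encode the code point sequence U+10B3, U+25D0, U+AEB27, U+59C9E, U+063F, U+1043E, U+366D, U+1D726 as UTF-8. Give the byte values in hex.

E1 82 B3 E2 97 90 F2 AE AC A7 F1 99 B2 9E D8 BF F0 90 90 BE E3 99 AD F0 9D 9C A6

U+10B3: 3-byte form → E1 82 B3.
U+25D0: 3-byte form → E2 97 90.
U+AEB27: 4-byte form → F2 AE AC A7.
U+59C9E: 4-byte form → F1 99 B2 9E.
U+063F: 2-byte form → D8 BF.
U+1043E: 4-byte form → F0 90 90 BE.
U+366D: 3-byte form → E3 99 AD.
U+1D726: 4-byte form → F0 9D 9C A6.
Concatenated (27 bytes): E1 82 B3 E2 97 90 F2 AE AC A7 F1 99 B2 9E D8 BF F0 90 90 BE E3 99 AD F0 9D 9C A6.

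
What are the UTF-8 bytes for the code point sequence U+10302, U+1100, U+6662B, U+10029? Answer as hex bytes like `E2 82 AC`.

F0 90 8C 82 E1 84 80 F1 A6 98 AB F0 90 80 A9

U+10302: 4-byte form → F0 90 8C 82.
U+1100: 3-byte form → E1 84 80.
U+6662B: 4-byte form → F1 A6 98 AB.
U+10029: 4-byte form → F0 90 80 A9.
Concatenated (15 bytes): F0 90 8C 82 E1 84 80 F1 A6 98 AB F0 90 80 A9.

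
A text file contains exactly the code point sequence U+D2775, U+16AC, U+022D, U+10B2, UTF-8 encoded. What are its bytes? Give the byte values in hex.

U+D2775: 4-byte form → F3 92 9D B5.
U+16AC: 3-byte form → E1 9A AC.
U+022D: 2-byte form → C8 AD.
U+10B2: 3-byte form → E1 82 B2.
Concatenated (12 bytes): F3 92 9D B5 E1 9A AC C8 AD E1 82 B2.

F3 92 9D B5 E1 9A AC C8 AD E1 82 B2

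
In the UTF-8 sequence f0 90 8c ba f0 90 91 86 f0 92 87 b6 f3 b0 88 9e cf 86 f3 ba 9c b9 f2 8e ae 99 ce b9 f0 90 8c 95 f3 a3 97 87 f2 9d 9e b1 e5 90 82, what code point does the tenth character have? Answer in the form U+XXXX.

U+E35C7

Offset 0: leading byte 0xF0 = 11110000 → 4-byte char #1 = F0 90 8C BA.
Offset 4: leading byte 0xF0 = 11110000 → 4-byte char #2 = F0 90 91 86.
Offset 8: leading byte 0xF0 = 11110000 → 4-byte char #3 = F0 92 87 B6.
Offset 12: leading byte 0xF3 = 11110011 → 4-byte char #4 = F3 B0 88 9E.
Offset 16: leading byte 0xCF = 11001111 → 2-byte char #5 = CF 86.
Offset 18: leading byte 0xF3 = 11110011 → 4-byte char #6 = F3 BA 9C B9.
Offset 22: leading byte 0xF2 = 11110010 → 4-byte char #7 = F2 8E AE 99.
Offset 26: leading byte 0xCE = 11001110 → 2-byte char #8 = CE B9.
Offset 28: leading byte 0xF0 = 11110000 → 4-byte char #9 = F0 90 8C 95.
Offset 32: leading byte 0xF3 = 11110011 → 4-byte char #10 = F3 A3 97 87.
Leading byte 0xF3 = 11110011 matches 11110xxx → 4-byte sequence.
Byte 1: 0xF3 = 11110011, payload 011 (3 bits).
Byte 2: 0xA3 = 10100011 (10xxxxxx ✓), payload 100011.
Byte 3: 0x97 = 10010111 (10xxxxxx ✓), payload 010111.
Byte 4: 0x87 = 10000111 (10xxxxxx ✓), payload 000111.
Concatenate: 011100011010111000111 = 0xE35C7 (21 bits → U+E35C7).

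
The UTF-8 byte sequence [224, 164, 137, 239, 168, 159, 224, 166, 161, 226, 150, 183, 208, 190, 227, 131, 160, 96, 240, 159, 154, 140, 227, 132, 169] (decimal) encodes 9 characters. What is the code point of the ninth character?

Offset 0: leading byte 0xE0 = 11100000 → 3-byte char #1 = E0 A4 89.
Offset 3: leading byte 0xEF = 11101111 → 3-byte char #2 = EF A8 9F.
Offset 6: leading byte 0xE0 = 11100000 → 3-byte char #3 = E0 A6 A1.
Offset 9: leading byte 0xE2 = 11100010 → 3-byte char #4 = E2 96 B7.
Offset 12: leading byte 0xD0 = 11010000 → 2-byte char #5 = D0 BE.
Offset 14: leading byte 0xE3 = 11100011 → 3-byte char #6 = E3 83 A0.
Offset 17: leading byte 0x60 = 01100000 → 1-byte char #7 = 60.
Offset 18: leading byte 0xF0 = 11110000 → 4-byte char #8 = F0 9F 9A 8C.
Offset 22: leading byte 0xE3 = 11100011 → 3-byte char #9 = E3 84 A9.
Leading byte 0xE3 = 11100011 matches 1110xxxx → 3-byte sequence.
Byte 1: 0xE3 = 11100011, payload 0011 (4 bits).
Byte 2: 0x84 = 10000100 (10xxxxxx ✓), payload 000100.
Byte 3: 0xA9 = 10101001 (10xxxxxx ✓), payload 101001.
Concatenate: 0011000100101001 = 0x3129 (16 bits → U+3129).

U+3129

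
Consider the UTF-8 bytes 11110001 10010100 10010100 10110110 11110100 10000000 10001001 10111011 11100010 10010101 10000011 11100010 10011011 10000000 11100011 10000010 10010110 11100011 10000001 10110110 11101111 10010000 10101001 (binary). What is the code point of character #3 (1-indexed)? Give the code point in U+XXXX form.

Offset 0: leading byte 0xF1 = 11110001 → 4-byte char #1 = F1 94 94 B6.
Offset 4: leading byte 0xF4 = 11110100 → 4-byte char #2 = F4 80 89 BB.
Offset 8: leading byte 0xE2 = 11100010 → 3-byte char #3 = E2 95 83.
Leading byte 0xE2 = 11100010 matches 1110xxxx → 3-byte sequence.
Byte 1: 0xE2 = 11100010, payload 0010 (4 bits).
Byte 2: 0x95 = 10010101 (10xxxxxx ✓), payload 010101.
Byte 3: 0x83 = 10000011 (10xxxxxx ✓), payload 000011.
Concatenate: 0010010101000011 = 0x2543 (16 bits → U+2543).

U+2543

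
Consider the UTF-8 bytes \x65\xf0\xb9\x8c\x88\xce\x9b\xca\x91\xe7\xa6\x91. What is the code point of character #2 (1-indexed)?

U+39308

Offset 0: leading byte 0x65 = 01100101 → 1-byte char #1 = 65.
Offset 1: leading byte 0xF0 = 11110000 → 4-byte char #2 = F0 B9 8C 88.
Leading byte 0xF0 = 11110000 matches 11110xxx → 4-byte sequence.
Byte 1: 0xF0 = 11110000, payload 000 (3 bits).
Byte 2: 0xB9 = 10111001 (10xxxxxx ✓), payload 111001.
Byte 3: 0x8C = 10001100 (10xxxxxx ✓), payload 001100.
Byte 4: 0x88 = 10001000 (10xxxxxx ✓), payload 001000.
Concatenate: 000111001001100001000 = 0x39308 (21 bits → U+39308).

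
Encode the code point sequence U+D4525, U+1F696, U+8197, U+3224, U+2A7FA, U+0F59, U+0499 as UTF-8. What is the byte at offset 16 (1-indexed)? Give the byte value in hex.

0xAA

1-indexed offset 16 is 0-indexed offset 15.
U+D4525 → 4-byte form F3 94 94 A5 at offsets 0–3.
U+1F696 → 4-byte form F0 9F 9A 96 at offsets 4–7.
U+8197 → 3-byte form E8 86 97 at offsets 8–10.
U+3224 → 3-byte form E3 88 A4 at offsets 11–13.
U+2A7FA → 4-byte form F0 AA 9F BA at offsets 14–17.
Offset 15 falls in char 5's range; it's byte 2 of F0 AA 9F BA = 0xAA.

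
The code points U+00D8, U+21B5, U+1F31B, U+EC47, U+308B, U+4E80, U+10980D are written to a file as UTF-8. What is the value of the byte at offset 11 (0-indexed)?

0x87

U+00D8 → 2-byte form C3 98 at offsets 0–1.
U+21B5 → 3-byte form E2 86 B5 at offsets 2–4.
U+1F31B → 4-byte form F0 9F 8C 9B at offsets 5–8.
U+EC47 → 3-byte form EE B1 87 at offsets 9–11.
Offset 11 falls in char 4's range; it's byte 3 of EE B1 87 = 0x87.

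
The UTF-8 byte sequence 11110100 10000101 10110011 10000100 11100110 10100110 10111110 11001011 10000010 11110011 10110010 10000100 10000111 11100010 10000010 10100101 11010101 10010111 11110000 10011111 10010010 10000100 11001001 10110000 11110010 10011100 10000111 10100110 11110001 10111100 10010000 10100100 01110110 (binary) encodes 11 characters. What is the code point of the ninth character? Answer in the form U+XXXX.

Offset 0: leading byte 0xF4 = 11110100 → 4-byte char #1 = F4 85 B3 84.
Offset 4: leading byte 0xE6 = 11100110 → 3-byte char #2 = E6 A6 BE.
Offset 7: leading byte 0xCB = 11001011 → 2-byte char #3 = CB 82.
Offset 9: leading byte 0xF3 = 11110011 → 4-byte char #4 = F3 B2 84 87.
Offset 13: leading byte 0xE2 = 11100010 → 3-byte char #5 = E2 82 A5.
Offset 16: leading byte 0xD5 = 11010101 → 2-byte char #6 = D5 97.
Offset 18: leading byte 0xF0 = 11110000 → 4-byte char #7 = F0 9F 92 84.
Offset 22: leading byte 0xC9 = 11001001 → 2-byte char #8 = C9 B0.
Offset 24: leading byte 0xF2 = 11110010 → 4-byte char #9 = F2 9C 87 A6.
Leading byte 0xF2 = 11110010 matches 11110xxx → 4-byte sequence.
Byte 1: 0xF2 = 11110010, payload 010 (3 bits).
Byte 2: 0x9C = 10011100 (10xxxxxx ✓), payload 011100.
Byte 3: 0x87 = 10000111 (10xxxxxx ✓), payload 000111.
Byte 4: 0xA6 = 10100110 (10xxxxxx ✓), payload 100110.
Concatenate: 010011100000111100110 = 0x9C1E6 (21 bits → U+9C1E6).

U+9C1E6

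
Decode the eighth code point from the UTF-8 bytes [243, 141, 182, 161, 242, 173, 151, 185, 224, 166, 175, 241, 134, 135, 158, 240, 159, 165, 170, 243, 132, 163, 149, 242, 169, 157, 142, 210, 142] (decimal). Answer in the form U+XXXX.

Offset 0: leading byte 0xF3 = 11110011 → 4-byte char #1 = F3 8D B6 A1.
Offset 4: leading byte 0xF2 = 11110010 → 4-byte char #2 = F2 AD 97 B9.
Offset 8: leading byte 0xE0 = 11100000 → 3-byte char #3 = E0 A6 AF.
Offset 11: leading byte 0xF1 = 11110001 → 4-byte char #4 = F1 86 87 9E.
Offset 15: leading byte 0xF0 = 11110000 → 4-byte char #5 = F0 9F A5 AA.
Offset 19: leading byte 0xF3 = 11110011 → 4-byte char #6 = F3 84 A3 95.
Offset 23: leading byte 0xF2 = 11110010 → 4-byte char #7 = F2 A9 9D 8E.
Offset 27: leading byte 0xD2 = 11010010 → 2-byte char #8 = D2 8E.
Leading byte 0xD2 = 11010010 matches 110xxxxx → 2-byte sequence.
Byte 1: 0xD2 = 11010010, payload 10010 (5 bits).
Byte 2: 0x8E = 10001110 (10xxxxxx ✓), payload 001110.
Concatenate: 10010001110 = 0x48E (11 bits → U+048E).

U+048E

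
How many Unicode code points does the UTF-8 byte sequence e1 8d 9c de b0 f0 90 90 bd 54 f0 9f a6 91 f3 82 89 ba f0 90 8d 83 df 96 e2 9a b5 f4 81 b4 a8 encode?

Byte at offset 0: 0xE1 = 11100001 → 3-byte char (#1). Advance 3.
Byte at offset 3: 0xDE = 11011110 → 2-byte char (#2). Advance 2.
Byte at offset 5: 0xF0 = 11110000 → 4-byte char (#3). Advance 4.
Byte at offset 9: 0x54 = 01010100 → 1-byte char (#4). Advance 1.
Byte at offset 10: 0xF0 = 11110000 → 4-byte char (#5). Advance 4.
Byte at offset 14: 0xF3 = 11110011 → 4-byte char (#6). Advance 4.
Byte at offset 18: 0xF0 = 11110000 → 4-byte char (#7). Advance 4.
Byte at offset 22: 0xDF = 11011111 → 2-byte char (#8). Advance 2.
Byte at offset 24: 0xE2 = 11100010 → 3-byte char (#9). Advance 3.
Byte at offset 27: 0xF4 = 11110100 → 4-byte char (#10). Advance 4.
Reached end at offset 31 after 10 code points.

10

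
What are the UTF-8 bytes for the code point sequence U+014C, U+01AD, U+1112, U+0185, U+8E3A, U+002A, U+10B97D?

C5 8C C6 AD E1 84 92 C6 85 E8 B8 BA 2A F4 8B A5 BD

U+014C: 2-byte form → C5 8C.
U+01AD: 2-byte form → C6 AD.
U+1112: 3-byte form → E1 84 92.
U+0185: 2-byte form → C6 85.
U+8E3A: 3-byte form → E8 B8 BA.
U+002A: 1-byte form → 2A.
U+10B97D: 4-byte form → F4 8B A5 BD.
Concatenated (17 bytes): C5 8C C6 AD E1 84 92 C6 85 E8 B8 BA 2A F4 8B A5 BD.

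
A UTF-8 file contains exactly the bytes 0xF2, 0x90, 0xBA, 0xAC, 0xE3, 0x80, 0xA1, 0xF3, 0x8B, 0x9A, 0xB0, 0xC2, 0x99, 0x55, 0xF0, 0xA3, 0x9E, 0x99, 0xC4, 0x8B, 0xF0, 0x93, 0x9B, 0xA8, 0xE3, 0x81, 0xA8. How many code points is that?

9

Byte at offset 0: 0xF2 = 11110010 → 4-byte char (#1). Advance 4.
Byte at offset 4: 0xE3 = 11100011 → 3-byte char (#2). Advance 3.
Byte at offset 7: 0xF3 = 11110011 → 4-byte char (#3). Advance 4.
Byte at offset 11: 0xC2 = 11000010 → 2-byte char (#4). Advance 2.
Byte at offset 13: 0x55 = 01010101 → 1-byte char (#5). Advance 1.
Byte at offset 14: 0xF0 = 11110000 → 4-byte char (#6). Advance 4.
Byte at offset 18: 0xC4 = 11000100 → 2-byte char (#7). Advance 2.
Byte at offset 20: 0xF0 = 11110000 → 4-byte char (#8). Advance 4.
Byte at offset 24: 0xE3 = 11100011 → 3-byte char (#9). Advance 3.
Reached end at offset 27 after 9 code points.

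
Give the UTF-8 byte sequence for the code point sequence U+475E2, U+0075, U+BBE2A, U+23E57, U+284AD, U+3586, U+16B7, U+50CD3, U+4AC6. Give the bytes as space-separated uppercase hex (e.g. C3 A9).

U+475E2: 4-byte form → F1 87 97 A2.
U+0075: 1-byte form → 75.
U+BBE2A: 4-byte form → F2 BB B8 AA.
U+23E57: 4-byte form → F0 A3 B9 97.
U+284AD: 4-byte form → F0 A8 92 AD.
U+3586: 3-byte form → E3 96 86.
U+16B7: 3-byte form → E1 9A B7.
U+50CD3: 4-byte form → F1 90 B3 93.
U+4AC6: 3-byte form → E4 AB 86.
Concatenated (30 bytes): F1 87 97 A2 75 F2 BB B8 AA F0 A3 B9 97 F0 A8 92 AD E3 96 86 E1 9A B7 F1 90 B3 93 E4 AB 86.

F1 87 97 A2 75 F2 BB B8 AA F0 A3 B9 97 F0 A8 92 AD E3 96 86 E1 9A B7 F1 90 B3 93 E4 AB 86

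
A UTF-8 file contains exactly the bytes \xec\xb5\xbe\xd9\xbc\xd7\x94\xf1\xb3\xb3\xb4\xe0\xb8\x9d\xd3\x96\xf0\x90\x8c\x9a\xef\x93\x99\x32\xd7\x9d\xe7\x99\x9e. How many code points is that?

11

Byte at offset 0: 0xEC = 11101100 → 3-byte char (#1). Advance 3.
Byte at offset 3: 0xD9 = 11011001 → 2-byte char (#2). Advance 2.
Byte at offset 5: 0xD7 = 11010111 → 2-byte char (#3). Advance 2.
Byte at offset 7: 0xF1 = 11110001 → 4-byte char (#4). Advance 4.
Byte at offset 11: 0xE0 = 11100000 → 3-byte char (#5). Advance 3.
Byte at offset 14: 0xD3 = 11010011 → 2-byte char (#6). Advance 2.
Byte at offset 16: 0xF0 = 11110000 → 4-byte char (#7). Advance 4.
Byte at offset 20: 0xEF = 11101111 → 3-byte char (#8). Advance 3.
Byte at offset 23: 0x32 = 00110010 → 1-byte char (#9). Advance 1.
Byte at offset 24: 0xD7 = 11010111 → 2-byte char (#10). Advance 2.
Byte at offset 26: 0xE7 = 11100111 → 3-byte char (#11). Advance 3.
Reached end at offset 29 after 11 code points.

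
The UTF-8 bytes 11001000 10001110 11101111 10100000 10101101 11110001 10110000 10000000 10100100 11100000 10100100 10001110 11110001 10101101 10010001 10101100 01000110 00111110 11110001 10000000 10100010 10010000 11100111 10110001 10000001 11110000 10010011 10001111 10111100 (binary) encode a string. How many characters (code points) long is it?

10

Byte at offset 0: 0xC8 = 11001000 → 2-byte char (#1). Advance 2.
Byte at offset 2: 0xEF = 11101111 → 3-byte char (#2). Advance 3.
Byte at offset 5: 0xF1 = 11110001 → 4-byte char (#3). Advance 4.
Byte at offset 9: 0xE0 = 11100000 → 3-byte char (#4). Advance 3.
Byte at offset 12: 0xF1 = 11110001 → 4-byte char (#5). Advance 4.
Byte at offset 16: 0x46 = 01000110 → 1-byte char (#6). Advance 1.
Byte at offset 17: 0x3E = 00111110 → 1-byte char (#7). Advance 1.
Byte at offset 18: 0xF1 = 11110001 → 4-byte char (#8). Advance 4.
Byte at offset 22: 0xE7 = 11100111 → 3-byte char (#9). Advance 3.
Byte at offset 25: 0xF0 = 11110000 → 4-byte char (#10). Advance 4.
Reached end at offset 29 after 10 code points.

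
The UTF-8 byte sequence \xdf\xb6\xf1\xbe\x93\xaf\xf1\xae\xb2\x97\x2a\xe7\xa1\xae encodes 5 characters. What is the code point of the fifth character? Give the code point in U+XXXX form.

U+786E

Offset 0: leading byte 0xDF = 11011111 → 2-byte char #1 = DF B6.
Offset 2: leading byte 0xF1 = 11110001 → 4-byte char #2 = F1 BE 93 AF.
Offset 6: leading byte 0xF1 = 11110001 → 4-byte char #3 = F1 AE B2 97.
Offset 10: leading byte 0x2A = 00101010 → 1-byte char #4 = 2A.
Offset 11: leading byte 0xE7 = 11100111 → 3-byte char #5 = E7 A1 AE.
Leading byte 0xE7 = 11100111 matches 1110xxxx → 3-byte sequence.
Byte 1: 0xE7 = 11100111, payload 0111 (4 bits).
Byte 2: 0xA1 = 10100001 (10xxxxxx ✓), payload 100001.
Byte 3: 0xAE = 10101110 (10xxxxxx ✓), payload 101110.
Concatenate: 0111100001101110 = 0x786E (16 bits → U+786E).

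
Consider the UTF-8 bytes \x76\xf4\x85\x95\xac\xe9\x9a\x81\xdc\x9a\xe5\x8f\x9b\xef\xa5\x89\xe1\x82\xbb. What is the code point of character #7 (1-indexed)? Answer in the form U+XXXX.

Offset 0: leading byte 0x76 = 01110110 → 1-byte char #1 = 76.
Offset 1: leading byte 0xF4 = 11110100 → 4-byte char #2 = F4 85 95 AC.
Offset 5: leading byte 0xE9 = 11101001 → 3-byte char #3 = E9 9A 81.
Offset 8: leading byte 0xDC = 11011100 → 2-byte char #4 = DC 9A.
Offset 10: leading byte 0xE5 = 11100101 → 3-byte char #5 = E5 8F 9B.
Offset 13: leading byte 0xEF = 11101111 → 3-byte char #6 = EF A5 89.
Offset 16: leading byte 0xE1 = 11100001 → 3-byte char #7 = E1 82 BB.
Leading byte 0xE1 = 11100001 matches 1110xxxx → 3-byte sequence.
Byte 1: 0xE1 = 11100001, payload 0001 (4 bits).
Byte 2: 0x82 = 10000010 (10xxxxxx ✓), payload 000010.
Byte 3: 0xBB = 10111011 (10xxxxxx ✓), payload 111011.
Concatenate: 0001000010111011 = 0x10BB (16 bits → U+10BB).

U+10BB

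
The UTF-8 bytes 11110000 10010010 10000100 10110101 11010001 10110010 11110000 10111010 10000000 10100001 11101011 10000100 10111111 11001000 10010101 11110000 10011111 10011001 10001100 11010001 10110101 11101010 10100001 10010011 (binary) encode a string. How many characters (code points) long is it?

8

Byte at offset 0: 0xF0 = 11110000 → 4-byte char (#1). Advance 4.
Byte at offset 4: 0xD1 = 11010001 → 2-byte char (#2). Advance 2.
Byte at offset 6: 0xF0 = 11110000 → 4-byte char (#3). Advance 4.
Byte at offset 10: 0xEB = 11101011 → 3-byte char (#4). Advance 3.
Byte at offset 13: 0xC8 = 11001000 → 2-byte char (#5). Advance 2.
Byte at offset 15: 0xF0 = 11110000 → 4-byte char (#6). Advance 4.
Byte at offset 19: 0xD1 = 11010001 → 2-byte char (#7). Advance 2.
Byte at offset 21: 0xEA = 11101010 → 3-byte char (#8). Advance 3.
Reached end at offset 24 after 8 code points.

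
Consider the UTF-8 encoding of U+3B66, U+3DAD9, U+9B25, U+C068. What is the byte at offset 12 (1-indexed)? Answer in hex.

0x81

1-indexed offset 12 is 0-indexed offset 11.
U+3B66 → 3-byte form E3 AD A6 at offsets 0–2.
U+3DAD9 → 4-byte form F0 BD AB 99 at offsets 3–6.
U+9B25 → 3-byte form E9 AC A5 at offsets 7–9.
U+C068 → 3-byte form EC 81 A8 at offsets 10–12.
Offset 11 falls in char 4's range; it's byte 2 of EC 81 A8 = 0x81.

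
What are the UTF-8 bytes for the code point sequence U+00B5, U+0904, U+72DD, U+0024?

U+00B5: 2-byte form → C2 B5.
U+0904: 3-byte form → E0 A4 84.
U+72DD: 3-byte form → E7 8B 9D.
U+0024: 1-byte form → 24.
Concatenated (9 bytes): C2 B5 E0 A4 84 E7 8B 9D 24.

C2 B5 E0 A4 84 E7 8B 9D 24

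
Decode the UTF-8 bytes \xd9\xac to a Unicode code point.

U+066C

Leading byte 0xD9 = 11011001 matches 110xxxxx → 2-byte sequence.
Byte 1: 0xD9 = 11011001, payload 11001 (5 bits).
Byte 2: 0xAC = 10101100 (10xxxxxx ✓), payload 101100.
Concatenate: 11001101100 = 0x66C (11 bits → U+066C).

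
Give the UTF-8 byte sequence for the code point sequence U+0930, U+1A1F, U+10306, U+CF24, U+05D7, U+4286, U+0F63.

E0 A4 B0 E1 A8 9F F0 90 8C 86 EC BC A4 D7 97 E4 8A 86 E0 BD A3

U+0930: 3-byte form → E0 A4 B0.
U+1A1F: 3-byte form → E1 A8 9F.
U+10306: 4-byte form → F0 90 8C 86.
U+CF24: 3-byte form → EC BC A4.
U+05D7: 2-byte form → D7 97.
U+4286: 3-byte form → E4 8A 86.
U+0F63: 3-byte form → E0 BD A3.
Concatenated (21 bytes): E0 A4 B0 E1 A8 9F F0 90 8C 86 EC BC A4 D7 97 E4 8A 86 E0 BD A3.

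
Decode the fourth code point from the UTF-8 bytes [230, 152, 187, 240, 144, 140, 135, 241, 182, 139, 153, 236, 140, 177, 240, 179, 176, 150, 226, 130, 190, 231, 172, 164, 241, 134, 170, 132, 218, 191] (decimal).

Offset 0: leading byte 0xE6 = 11100110 → 3-byte char #1 = E6 98 BB.
Offset 3: leading byte 0xF0 = 11110000 → 4-byte char #2 = F0 90 8C 87.
Offset 7: leading byte 0xF1 = 11110001 → 4-byte char #3 = F1 B6 8B 99.
Offset 11: leading byte 0xEC = 11101100 → 3-byte char #4 = EC 8C B1.
Leading byte 0xEC = 11101100 matches 1110xxxx → 3-byte sequence.
Byte 1: 0xEC = 11101100, payload 1100 (4 bits).
Byte 2: 0x8C = 10001100 (10xxxxxx ✓), payload 001100.
Byte 3: 0xB1 = 10110001 (10xxxxxx ✓), payload 110001.
Concatenate: 1100001100110001 = 0xC331 (16 bits → U+C331).

U+C331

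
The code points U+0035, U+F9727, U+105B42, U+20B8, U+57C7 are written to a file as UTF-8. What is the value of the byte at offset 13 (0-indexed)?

0x9F

U+0035 → 1-byte form 35 at offsets 0–0.
U+F9727 → 4-byte form F3 B9 9C A7 at offsets 1–4.
U+105B42 → 4-byte form F4 85 AD 82 at offsets 5–8.
U+20B8 → 3-byte form E2 82 B8 at offsets 9–11.
U+57C7 → 3-byte form E5 9F 87 at offsets 12–14.
Offset 13 falls in char 5's range; it's byte 2 of E5 9F 87 = 0x9F.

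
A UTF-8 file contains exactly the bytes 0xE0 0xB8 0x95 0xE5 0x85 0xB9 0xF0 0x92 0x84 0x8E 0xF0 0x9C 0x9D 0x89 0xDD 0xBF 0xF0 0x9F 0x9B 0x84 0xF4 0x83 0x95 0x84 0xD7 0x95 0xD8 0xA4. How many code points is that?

9

Byte at offset 0: 0xE0 = 11100000 → 3-byte char (#1). Advance 3.
Byte at offset 3: 0xE5 = 11100101 → 3-byte char (#2). Advance 3.
Byte at offset 6: 0xF0 = 11110000 → 4-byte char (#3). Advance 4.
Byte at offset 10: 0xF0 = 11110000 → 4-byte char (#4). Advance 4.
Byte at offset 14: 0xDD = 11011101 → 2-byte char (#5). Advance 2.
Byte at offset 16: 0xF0 = 11110000 → 4-byte char (#6). Advance 4.
Byte at offset 20: 0xF4 = 11110100 → 4-byte char (#7). Advance 4.
Byte at offset 24: 0xD7 = 11010111 → 2-byte char (#8). Advance 2.
Byte at offset 26: 0xD8 = 11011000 → 2-byte char (#9). Advance 2.
Reached end at offset 28 after 9 code points.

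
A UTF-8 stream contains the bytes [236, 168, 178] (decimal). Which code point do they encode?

U+CA32

Leading byte 0xEC = 11101100 matches 1110xxxx → 3-byte sequence.
Byte 1: 0xEC = 11101100, payload 1100 (4 bits).
Byte 2: 0xA8 = 10101000 (10xxxxxx ✓), payload 101000.
Byte 3: 0xB2 = 10110010 (10xxxxxx ✓), payload 110010.
Concatenate: 1100101000110010 = 0xCA32 (16 bits → U+CA32).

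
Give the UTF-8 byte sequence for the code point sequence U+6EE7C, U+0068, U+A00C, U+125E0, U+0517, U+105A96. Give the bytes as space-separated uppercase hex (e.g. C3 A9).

F1 AE B9 BC 68 EA 80 8C F0 92 97 A0 D4 97 F4 85 AA 96

U+6EE7C: 4-byte form → F1 AE B9 BC.
U+0068: 1-byte form → 68.
U+A00C: 3-byte form → EA 80 8C.
U+125E0: 4-byte form → F0 92 97 A0.
U+0517: 2-byte form → D4 97.
U+105A96: 4-byte form → F4 85 AA 96.
Concatenated (18 bytes): F1 AE B9 BC 68 EA 80 8C F0 92 97 A0 D4 97 F4 85 AA 96.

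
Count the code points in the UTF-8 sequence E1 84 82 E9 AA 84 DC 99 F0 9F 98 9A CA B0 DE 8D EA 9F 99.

7

Byte at offset 0: 0xE1 = 11100001 → 3-byte char (#1). Advance 3.
Byte at offset 3: 0xE9 = 11101001 → 3-byte char (#2). Advance 3.
Byte at offset 6: 0xDC = 11011100 → 2-byte char (#3). Advance 2.
Byte at offset 8: 0xF0 = 11110000 → 4-byte char (#4). Advance 4.
Byte at offset 12: 0xCA = 11001010 → 2-byte char (#5). Advance 2.
Byte at offset 14: 0xDE = 11011110 → 2-byte char (#6). Advance 2.
Byte at offset 16: 0xEA = 11101010 → 3-byte char (#7). Advance 3.
Reached end at offset 19 after 7 code points.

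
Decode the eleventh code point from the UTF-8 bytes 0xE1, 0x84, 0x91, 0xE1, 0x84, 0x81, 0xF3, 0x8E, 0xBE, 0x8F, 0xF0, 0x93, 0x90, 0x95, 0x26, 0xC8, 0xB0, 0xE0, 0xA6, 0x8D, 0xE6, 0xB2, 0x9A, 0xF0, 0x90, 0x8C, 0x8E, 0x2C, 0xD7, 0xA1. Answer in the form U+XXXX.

Offset 0: leading byte 0xE1 = 11100001 → 3-byte char #1 = E1 84 91.
Offset 3: leading byte 0xE1 = 11100001 → 3-byte char #2 = E1 84 81.
Offset 6: leading byte 0xF3 = 11110011 → 4-byte char #3 = F3 8E BE 8F.
Offset 10: leading byte 0xF0 = 11110000 → 4-byte char #4 = F0 93 90 95.
Offset 14: leading byte 0x26 = 00100110 → 1-byte char #5 = 26.
Offset 15: leading byte 0xC8 = 11001000 → 2-byte char #6 = C8 B0.
Offset 17: leading byte 0xE0 = 11100000 → 3-byte char #7 = E0 A6 8D.
Offset 20: leading byte 0xE6 = 11100110 → 3-byte char #8 = E6 B2 9A.
Offset 23: leading byte 0xF0 = 11110000 → 4-byte char #9 = F0 90 8C 8E.
Offset 27: leading byte 0x2C = 00101100 → 1-byte char #10 = 2C.
Offset 28: leading byte 0xD7 = 11010111 → 2-byte char #11 = D7 A1.
Leading byte 0xD7 = 11010111 matches 110xxxxx → 2-byte sequence.
Byte 1: 0xD7 = 11010111, payload 10111 (5 bits).
Byte 2: 0xA1 = 10100001 (10xxxxxx ✓), payload 100001.
Concatenate: 10111100001 = 0x5E1 (11 bits → U+05E1).

U+05E1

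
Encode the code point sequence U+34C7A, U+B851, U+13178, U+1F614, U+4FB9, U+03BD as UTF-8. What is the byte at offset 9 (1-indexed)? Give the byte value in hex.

1-indexed offset 9 is 0-indexed offset 8.
U+34C7A → 4-byte form F0 B4 B1 BA at offsets 0–3.
U+B851 → 3-byte form EB A1 91 at offsets 4–6.
U+13178 → 4-byte form F0 93 85 B8 at offsets 7–10.
Offset 8 falls in char 3's range; it's byte 2 of F0 93 85 B8 = 0x93.

0x93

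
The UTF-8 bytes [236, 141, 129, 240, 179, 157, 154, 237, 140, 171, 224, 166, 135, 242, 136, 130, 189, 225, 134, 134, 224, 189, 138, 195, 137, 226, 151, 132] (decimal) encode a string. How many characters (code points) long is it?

Byte at offset 0: 0xEC = 11101100 → 3-byte char (#1). Advance 3.
Byte at offset 3: 0xF0 = 11110000 → 4-byte char (#2). Advance 4.
Byte at offset 7: 0xED = 11101101 → 3-byte char (#3). Advance 3.
Byte at offset 10: 0xE0 = 11100000 → 3-byte char (#4). Advance 3.
Byte at offset 13: 0xF2 = 11110010 → 4-byte char (#5). Advance 4.
Byte at offset 17: 0xE1 = 11100001 → 3-byte char (#6). Advance 3.
Byte at offset 20: 0xE0 = 11100000 → 3-byte char (#7). Advance 3.
Byte at offset 23: 0xC3 = 11000011 → 2-byte char (#8). Advance 2.
Byte at offset 25: 0xE2 = 11100010 → 3-byte char (#9). Advance 3.
Reached end at offset 28 after 9 code points.

9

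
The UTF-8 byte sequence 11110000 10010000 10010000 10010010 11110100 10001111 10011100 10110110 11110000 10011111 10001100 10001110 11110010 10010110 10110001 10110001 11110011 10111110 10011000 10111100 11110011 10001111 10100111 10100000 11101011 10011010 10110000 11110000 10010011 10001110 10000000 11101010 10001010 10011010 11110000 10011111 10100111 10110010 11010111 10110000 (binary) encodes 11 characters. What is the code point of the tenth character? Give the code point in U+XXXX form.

Offset 0: leading byte 0xF0 = 11110000 → 4-byte char #1 = F0 90 90 92.
Offset 4: leading byte 0xF4 = 11110100 → 4-byte char #2 = F4 8F 9C B6.
Offset 8: leading byte 0xF0 = 11110000 → 4-byte char #3 = F0 9F 8C 8E.
Offset 12: leading byte 0xF2 = 11110010 → 4-byte char #4 = F2 96 B1 B1.
Offset 16: leading byte 0xF3 = 11110011 → 4-byte char #5 = F3 BE 98 BC.
Offset 20: leading byte 0xF3 = 11110011 → 4-byte char #6 = F3 8F A7 A0.
Offset 24: leading byte 0xEB = 11101011 → 3-byte char #7 = EB 9A B0.
Offset 27: leading byte 0xF0 = 11110000 → 4-byte char #8 = F0 93 8E 80.
Offset 31: leading byte 0xEA = 11101010 → 3-byte char #9 = EA 8A 9A.
Offset 34: leading byte 0xF0 = 11110000 → 4-byte char #10 = F0 9F A7 B2.
Leading byte 0xF0 = 11110000 matches 11110xxx → 4-byte sequence.
Byte 1: 0xF0 = 11110000, payload 000 (3 bits).
Byte 2: 0x9F = 10011111 (10xxxxxx ✓), payload 011111.
Byte 3: 0xA7 = 10100111 (10xxxxxx ✓), payload 100111.
Byte 4: 0xB2 = 10110010 (10xxxxxx ✓), payload 110010.
Concatenate: 000011111100111110010 = 0x1F9F2 (21 bits → U+1F9F2).

U+1F9F2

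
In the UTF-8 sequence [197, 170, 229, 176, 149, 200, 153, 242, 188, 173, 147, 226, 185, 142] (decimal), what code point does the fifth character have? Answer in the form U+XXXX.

Offset 0: leading byte 0xC5 = 11000101 → 2-byte char #1 = C5 AA.
Offset 2: leading byte 0xE5 = 11100101 → 3-byte char #2 = E5 B0 95.
Offset 5: leading byte 0xC8 = 11001000 → 2-byte char #3 = C8 99.
Offset 7: leading byte 0xF2 = 11110010 → 4-byte char #4 = F2 BC AD 93.
Offset 11: leading byte 0xE2 = 11100010 → 3-byte char #5 = E2 B9 8E.
Leading byte 0xE2 = 11100010 matches 1110xxxx → 3-byte sequence.
Byte 1: 0xE2 = 11100010, payload 0010 (4 bits).
Byte 2: 0xB9 = 10111001 (10xxxxxx ✓), payload 111001.
Byte 3: 0x8E = 10001110 (10xxxxxx ✓), payload 001110.
Concatenate: 0010111001001110 = 0x2E4E (16 bits → U+2E4E).

U+2E4E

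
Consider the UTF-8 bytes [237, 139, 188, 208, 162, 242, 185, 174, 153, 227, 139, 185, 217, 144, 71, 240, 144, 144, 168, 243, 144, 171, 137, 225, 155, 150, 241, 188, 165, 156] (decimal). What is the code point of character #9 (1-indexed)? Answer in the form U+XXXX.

Offset 0: leading byte 0xED = 11101101 → 3-byte char #1 = ED 8B BC.
Offset 3: leading byte 0xD0 = 11010000 → 2-byte char #2 = D0 A2.
Offset 5: leading byte 0xF2 = 11110010 → 4-byte char #3 = F2 B9 AE 99.
Offset 9: leading byte 0xE3 = 11100011 → 3-byte char #4 = E3 8B B9.
Offset 12: leading byte 0xD9 = 11011001 → 2-byte char #5 = D9 90.
Offset 14: leading byte 0x47 = 01000111 → 1-byte char #6 = 47.
Offset 15: leading byte 0xF0 = 11110000 → 4-byte char #7 = F0 90 90 A8.
Offset 19: leading byte 0xF3 = 11110011 → 4-byte char #8 = F3 90 AB 89.
Offset 23: leading byte 0xE1 = 11100001 → 3-byte char #9 = E1 9B 96.
Leading byte 0xE1 = 11100001 matches 1110xxxx → 3-byte sequence.
Byte 1: 0xE1 = 11100001, payload 0001 (4 bits).
Byte 2: 0x9B = 10011011 (10xxxxxx ✓), payload 011011.
Byte 3: 0x96 = 10010110 (10xxxxxx ✓), payload 010110.
Concatenate: 0001011011010110 = 0x16D6 (16 bits → U+16D6).

U+16D6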